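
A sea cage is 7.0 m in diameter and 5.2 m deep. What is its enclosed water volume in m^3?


r = d/2 = 7.0/2 = 3.5 m
Base area = pi*r^2 = pi*3.5^2 = 38.48451 m^2
Volume = 38.48451 * 5.2 = 200.119 m^3

200.119 m^3


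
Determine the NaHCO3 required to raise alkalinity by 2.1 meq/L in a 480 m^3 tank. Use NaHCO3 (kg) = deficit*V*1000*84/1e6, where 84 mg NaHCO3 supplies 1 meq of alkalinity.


Tank volume in L = 480 m^3 * 1000 = 480000 L
Total meq required = 2.1 meq/L * 480000 L = 1008000 meq
NaHCO3 mass = 1008000 meq * 84 mg/meq / 1e6 = 84.672 kg

84.672 kg


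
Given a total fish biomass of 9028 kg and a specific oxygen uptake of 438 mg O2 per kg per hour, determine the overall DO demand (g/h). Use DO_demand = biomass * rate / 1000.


Total O2 consumption (mg/h) = 9028 kg * 438 mg/(kg*h) = 3954264 mg/h
Convert to g/h: 3954264 / 1000 = 3954.264 g/h

3954.264 g/h


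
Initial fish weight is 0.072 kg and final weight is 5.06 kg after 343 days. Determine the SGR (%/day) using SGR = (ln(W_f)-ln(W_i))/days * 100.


ln(W_f) = ln(5.06) = 1.6213665
ln(W_i) = ln(0.072) = -2.6310892
ln(W_f) - ln(W_i) = 1.6213665 - -2.6310892 = 4.2524557
SGR = 4.2524557 / 343 * 100 = 1.23978 %/day

1.23978 %/day


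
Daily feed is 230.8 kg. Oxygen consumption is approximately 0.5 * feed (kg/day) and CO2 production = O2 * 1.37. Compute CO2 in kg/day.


O2 = 230.8 * 0.5 = 115.4
CO2 = 115.4 * 1.37 = 158.098

158.098 kg/day


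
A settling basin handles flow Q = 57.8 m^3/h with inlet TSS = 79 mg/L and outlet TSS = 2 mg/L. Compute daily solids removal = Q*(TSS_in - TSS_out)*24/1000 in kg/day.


Concentration drop: TSS_in - TSS_out = 79 - 2 = 77 mg/L
Hourly solids removed = Q * dTSS = 57.8 m^3/h * 77 mg/L = 4450.6 g/h  (m^3/h * mg/L = g/h)
Daily solids removed = 4450.6 * 24 = 106814.4 g/day
Convert g to kg: 106814.4 / 1000 = 106.8144 kg/day

106.8144 kg/day


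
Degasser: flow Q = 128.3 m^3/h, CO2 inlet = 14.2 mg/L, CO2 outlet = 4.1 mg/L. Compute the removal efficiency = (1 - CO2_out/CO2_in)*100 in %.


CO2_out / CO2_in = 4.1 / 14.2 = 0.28873239
Fraction remaining = 0.28873239
efficiency = (1 - 0.28873239) * 100 = 71.1268 %

71.1268 %


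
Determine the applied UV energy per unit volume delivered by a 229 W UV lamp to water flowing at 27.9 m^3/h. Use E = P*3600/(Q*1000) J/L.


Energy delivered per hour = 229 W * 3600 s = 824400 J/h
Volume treated per hour = 27.9 m^3/h * 1000 = 27900 L/h
dose = 824400 / 27900 = 29.5484 J/L

29.5484 J/L


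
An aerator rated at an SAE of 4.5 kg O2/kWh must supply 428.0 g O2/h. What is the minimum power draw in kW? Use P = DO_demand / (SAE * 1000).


SAE in g O2/kWh = 4.5 * 1000 = 4500 g/kWh
P = DO_demand / SAE_g = 428.0 / 4500 = 0.0951111 kW

0.0951111 kW


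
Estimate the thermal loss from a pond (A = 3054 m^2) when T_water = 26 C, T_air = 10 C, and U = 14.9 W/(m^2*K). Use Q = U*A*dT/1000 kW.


Temperature difference dT = 26 - 10 = 16 K
Heat loss (W) = U * A * dT = 14.9 * 3054 * 16 = 728073.6 W
Convert to kW: 728073.6 / 1000 = 728.0736 kW

728.0736 kW


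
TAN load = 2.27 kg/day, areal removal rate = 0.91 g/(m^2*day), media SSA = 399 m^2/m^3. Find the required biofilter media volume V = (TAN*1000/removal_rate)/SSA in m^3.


A = 2.27*1000 / 0.91 = 2494.5055 m^2
V = 2494.5055 / 399 = 6.25189

6.25189 m^3


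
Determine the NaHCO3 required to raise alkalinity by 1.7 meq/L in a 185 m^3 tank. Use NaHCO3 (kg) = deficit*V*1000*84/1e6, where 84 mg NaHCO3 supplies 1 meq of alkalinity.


Tank volume in L = 185 m^3 * 1000 = 185000 L
Total meq required = 1.7 meq/L * 185000 L = 314500 meq
NaHCO3 mass = 314500 meq * 84 mg/meq / 1e6 = 26.418 kg

26.418 kg


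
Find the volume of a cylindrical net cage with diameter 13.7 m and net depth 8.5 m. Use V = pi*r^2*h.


r = d/2 = 13.7/2 = 6.85 m
Base area = pi*r^2 = pi*6.85^2 = 147.41138 m^2
Volume = 147.41138 * 8.5 = 1253 m^3

1253 m^3


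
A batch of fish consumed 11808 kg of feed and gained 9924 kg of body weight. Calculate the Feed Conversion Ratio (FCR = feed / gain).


FCR = feed consumed / weight gained
FCR = 11808 kg / 9924 kg = 1.18984

1.18984


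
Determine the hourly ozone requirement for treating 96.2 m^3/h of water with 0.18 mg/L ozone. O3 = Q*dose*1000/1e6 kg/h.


O3 demand (mg/h) = Q * dose * 1000 = 96.2 * 0.18 * 1000 = 17316 mg/h
Convert mg to kg: 17316 / 1e6 = 0.017316 kg/h

0.017316 kg/h


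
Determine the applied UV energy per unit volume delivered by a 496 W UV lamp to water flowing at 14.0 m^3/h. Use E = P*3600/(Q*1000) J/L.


Energy delivered per hour = 496 W * 3600 s = 1785600 J/h
Volume treated per hour = 14.0 m^3/h * 1000 = 14000 L/h
dose = 1785600 / 14000 = 127.543 J/L

127.543 J/L


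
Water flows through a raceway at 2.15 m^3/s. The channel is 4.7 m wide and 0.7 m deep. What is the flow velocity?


Cross-sectional area = W * d = 4.7 * 0.7 = 3.29 m^2
Velocity = Q / A = 2.15 / 3.29 = 0.653495 m/s

0.653495 m/s


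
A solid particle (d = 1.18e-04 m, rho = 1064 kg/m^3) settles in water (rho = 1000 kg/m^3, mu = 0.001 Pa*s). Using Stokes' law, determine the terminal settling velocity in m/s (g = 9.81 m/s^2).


Density difference: rho_p - rho_f = 1064 - 1000 = 64 kg/m^3
d^2 = (1.18e-04)^2 = 1.3924e-08 m^2
Numerator = (rho_p - rho_f) * g * d^2 = 64 * 9.81 * 1.3924e-08 = 8.7420442e-06
Denominator = 18 * mu = 18 * 0.001 = 0.018
v_s = 8.7420442e-06 / 0.018 = 4.85669e-04 m/s
Check: Re = rho_f * v_s * d / mu = 1000 * 4.85669e-04 * 1.18e-04 / 0.001 = 0.0573 < 1, so Stokes' law applies.

4.85669e-04 m/s


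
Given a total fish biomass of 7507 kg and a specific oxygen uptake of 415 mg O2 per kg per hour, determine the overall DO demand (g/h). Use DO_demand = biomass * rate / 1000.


Total O2 consumption (mg/h) = 7507 kg * 415 mg/(kg*h) = 3115405 mg/h
Convert to g/h: 3115405 / 1000 = 3115.405 g/h

3115.405 g/h


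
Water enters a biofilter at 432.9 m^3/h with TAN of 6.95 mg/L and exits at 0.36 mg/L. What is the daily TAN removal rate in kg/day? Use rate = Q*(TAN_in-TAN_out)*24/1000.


Concentration drop: TAN_in - TAN_out = 6.95 - 0.36 = 6.59 mg/L
Hourly TAN removed = Q * dTAN = 432.9 m^3/h * 6.59 mg/L = 2852.811 g/h  (m^3/h * mg/L = g/h)
Daily TAN removed = 2852.811 * 24 = 68467.464 g/day
Convert to kg/day: 68467.464 / 1000 = 68.467464 kg/day

68.467464 kg/day


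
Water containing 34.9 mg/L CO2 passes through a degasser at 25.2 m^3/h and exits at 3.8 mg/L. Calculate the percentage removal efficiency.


CO2_out / CO2_in = 3.8 / 34.9 = 0.10888252
Fraction remaining = 0.10888252
efficiency = (1 - 0.10888252) * 100 = 89.1117 %

89.1117 %


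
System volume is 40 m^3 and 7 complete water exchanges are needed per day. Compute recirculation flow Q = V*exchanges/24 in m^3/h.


Daily recirculation volume = 40 m^3 * 7 = 280 m^3/day
Flow rate Q = daily volume / 24 h = 280 / 24 = 11.6667 m^3/h

11.6667 m^3/h


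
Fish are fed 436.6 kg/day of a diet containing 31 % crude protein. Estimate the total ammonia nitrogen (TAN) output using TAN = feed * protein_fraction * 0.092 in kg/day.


Protein in feed = 436.6 * 31/100 = 135.346 kg/day
TAN = protein * 0.092 = 135.346 * 0.092 = 12.451832 kg/day

12.451832 kg/day


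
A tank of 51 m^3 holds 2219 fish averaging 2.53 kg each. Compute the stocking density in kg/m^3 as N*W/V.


Total biomass = 2219 fish * 2.53 kg = 5614.07 kg
Density = total biomass / volume = 5614.07 / 51 = 110.08 kg/m^3

110.08 kg/m^3


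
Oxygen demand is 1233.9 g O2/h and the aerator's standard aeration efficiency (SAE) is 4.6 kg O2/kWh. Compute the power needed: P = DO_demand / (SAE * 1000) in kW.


SAE in g O2/kWh = 4.6 * 1000 = 4600 g/kWh
P = DO_demand / SAE_g = 1233.9 / 4600 = 0.268239 kW

0.268239 kW


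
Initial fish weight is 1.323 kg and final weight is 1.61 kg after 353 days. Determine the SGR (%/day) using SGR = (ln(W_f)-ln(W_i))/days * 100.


ln(W_f) = ln(1.61) = 0.47623418
ln(W_i) = ln(1.323) = 0.27990189
ln(W_f) - ln(W_i) = 0.47623418 - 0.27990189 = 0.19633229
SGR = 0.19633229 / 353 * 100 = 0.0556182 %/day

0.0556182 %/day


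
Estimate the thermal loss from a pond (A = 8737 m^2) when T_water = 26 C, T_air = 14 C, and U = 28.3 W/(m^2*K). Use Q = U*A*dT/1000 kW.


Temperature difference dT = 26 - 14 = 12 K
Heat loss (W) = U * A * dT = 28.3 * 8737 * 12 = 2967085.2 W
Convert to kW: 2967085.2 / 1000 = 2967.0852 kW

2967.0852 kW


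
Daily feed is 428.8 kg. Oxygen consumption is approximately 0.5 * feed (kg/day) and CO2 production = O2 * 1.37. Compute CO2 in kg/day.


O2 = 428.8 * 0.5 = 214.4
CO2 = 214.4 * 1.37 = 293.728

293.728 kg/day


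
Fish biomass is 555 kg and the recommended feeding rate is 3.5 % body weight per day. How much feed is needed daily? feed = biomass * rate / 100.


Feeding rate fraction = 3.5% / 100 = 0.035
Daily feed = 555 kg * 0.035 = 19.425 kg/day

19.425 kg/day


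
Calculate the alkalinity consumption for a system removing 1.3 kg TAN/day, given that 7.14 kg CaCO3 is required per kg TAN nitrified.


Alkalinity factor: 7.14 kg CaCO3 consumed per kg TAN nitrified
alk = 1.3 kg TAN * 7.14 = 9.282 kg CaCO3/day

9.282 kg CaCO3/day


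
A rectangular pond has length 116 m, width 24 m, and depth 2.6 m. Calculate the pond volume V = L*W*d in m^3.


Base area = L * W = 116 * 24 = 2784 m^2
Volume = area * depth = 2784 * 2.6 = 7238.4 m^3

7238.4 m^3


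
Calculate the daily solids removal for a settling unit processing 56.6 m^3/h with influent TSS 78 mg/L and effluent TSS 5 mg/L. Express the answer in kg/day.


Concentration drop: TSS_in - TSS_out = 78 - 5 = 73 mg/L
Hourly solids removed = Q * dTSS = 56.6 m^3/h * 73 mg/L = 4131.8 g/h  (m^3/h * mg/L = g/h)
Daily solids removed = 4131.8 * 24 = 99163.2 g/day
Convert g to kg: 99163.2 / 1000 = 99.1632 kg/day

99.1632 kg/day


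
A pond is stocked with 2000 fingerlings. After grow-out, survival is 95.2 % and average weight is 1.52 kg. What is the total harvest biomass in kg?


Survivors = 2000 * 95.2/100 = 1904 fish
Harvest biomass = survivors * W_f = 1904 * 1.52 = 2894.08 kg

2894.08 kg


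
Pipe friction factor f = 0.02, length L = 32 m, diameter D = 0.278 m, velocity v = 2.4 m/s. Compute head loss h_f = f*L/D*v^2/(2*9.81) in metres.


v^2 = 2.4^2 = 5.76 m^2/s^2
L/D = 32/0.278 = 115.10791
h_f = f*(L/D)*v^2/(2g) = 0.02 * 115.10791 * 5.76 / 19.62 = 0.675863 m

0.675863 m


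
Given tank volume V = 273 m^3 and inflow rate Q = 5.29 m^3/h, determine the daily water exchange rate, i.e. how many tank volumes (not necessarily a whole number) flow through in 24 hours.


Daily flow volume = 5.29 m^3/h * 24 h = 126.96 m^3/day
Exchanges = daily flow / tank volume = 126.96 / 273 = 0.465055 exchanges/day

0.465055 exchanges/day


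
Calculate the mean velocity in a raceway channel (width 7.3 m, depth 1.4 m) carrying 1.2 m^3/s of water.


Cross-sectional area = W * d = 7.3 * 1.4 = 10.22 m^2
Velocity = Q / A = 1.2 / 10.22 = 0.117417 m/s

0.117417 m/s


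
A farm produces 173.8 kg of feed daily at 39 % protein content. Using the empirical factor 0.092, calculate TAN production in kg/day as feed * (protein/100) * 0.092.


Protein in feed = 173.8 * 39/100 = 67.782 kg/day
TAN = protein * 0.092 = 67.782 * 0.092 = 6.235944 kg/day

6.235944 kg/day


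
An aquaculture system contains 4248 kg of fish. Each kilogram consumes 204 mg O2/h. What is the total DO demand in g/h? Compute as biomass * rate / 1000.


Total O2 consumption (mg/h) = 4248 kg * 204 mg/(kg*h) = 866592 mg/h
Convert to g/h: 866592 / 1000 = 866.592 g/h

866.592 g/h


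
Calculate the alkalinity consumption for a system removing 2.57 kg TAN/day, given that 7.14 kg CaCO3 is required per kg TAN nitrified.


Alkalinity factor: 7.14 kg CaCO3 consumed per kg TAN nitrified
alk = 2.57 kg TAN * 7.14 = 18.3498 kg CaCO3/day

18.3498 kg CaCO3/day


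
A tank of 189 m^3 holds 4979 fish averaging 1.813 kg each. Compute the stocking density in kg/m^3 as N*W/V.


Total biomass = 4979 fish * 1.813 kg = 9026.927 kg
Density = total biomass / volume = 9026.927 / 189 = 47.7615 kg/m^3

47.7615 kg/m^3


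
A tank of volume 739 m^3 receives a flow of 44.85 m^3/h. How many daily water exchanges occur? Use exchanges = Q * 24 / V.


Daily flow volume = 44.85 m^3/h * 24 h = 1076.4 m^3/day
Exchanges = daily flow / tank volume = 1076.4 / 739 = 1.45656 exchanges/day

1.45656 exchanges/day


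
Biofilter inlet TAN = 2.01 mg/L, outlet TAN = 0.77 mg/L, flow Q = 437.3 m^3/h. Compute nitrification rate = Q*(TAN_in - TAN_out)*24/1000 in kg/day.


Concentration drop: TAN_in - TAN_out = 2.01 - 0.77 = 1.24 mg/L
Hourly TAN removed = Q * dTAN = 437.3 m^3/h * 1.24 mg/L = 542.252 g/h  (m^3/h * mg/L = g/h)
Daily TAN removed = 542.252 * 24 = 13014.048 g/day
Convert to kg/day: 13014.048 / 1000 = 13.014048 kg/day

13.014048 kg/day


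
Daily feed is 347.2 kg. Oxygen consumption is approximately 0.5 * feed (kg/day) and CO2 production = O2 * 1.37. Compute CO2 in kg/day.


O2 = 347.2 * 0.5 = 173.6
CO2 = 173.6 * 1.37 = 237.832

237.832 kg/day


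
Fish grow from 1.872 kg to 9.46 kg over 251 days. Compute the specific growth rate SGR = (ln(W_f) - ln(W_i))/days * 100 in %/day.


ln(W_f) = ln(9.46) = 2.2470724
ln(W_i) = ln(1.872) = 0.62700738
ln(W_f) - ln(W_i) = 2.2470724 - 0.62700738 = 1.620065
SGR = 1.620065 / 251 * 100 = 0.645444 %/day

0.645444 %/day


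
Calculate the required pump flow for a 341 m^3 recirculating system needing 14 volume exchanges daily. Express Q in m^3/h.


Daily recirculation volume = 341 m^3 * 14 = 4774 m^3/day
Flow rate Q = daily volume / 24 h = 4774 / 24 = 198.917 m^3/h

198.917 m^3/h


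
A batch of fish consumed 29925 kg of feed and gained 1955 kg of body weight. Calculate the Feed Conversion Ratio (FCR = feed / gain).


FCR = feed consumed / weight gained
FCR = 29925 kg / 1955 kg = 15.3069

15.3069


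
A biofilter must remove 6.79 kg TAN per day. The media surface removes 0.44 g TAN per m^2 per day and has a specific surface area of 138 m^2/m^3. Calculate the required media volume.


A = 6.79*1000 / 0.44 = 15431.818 m^2
V = 15431.818 / 138 = 111.825

111.825 m^3


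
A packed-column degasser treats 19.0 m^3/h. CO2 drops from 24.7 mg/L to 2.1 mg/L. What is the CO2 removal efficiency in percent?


CO2_out / CO2_in = 2.1 / 24.7 = 0.085020243
Fraction remaining = 0.085020243
efficiency = (1 - 0.085020243) * 100 = 91.498 %

91.498 %


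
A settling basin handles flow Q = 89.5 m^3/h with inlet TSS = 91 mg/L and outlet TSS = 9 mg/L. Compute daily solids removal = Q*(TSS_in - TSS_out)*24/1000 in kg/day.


Concentration drop: TSS_in - TSS_out = 91 - 9 = 82 mg/L
Hourly solids removed = Q * dTSS = 89.5 m^3/h * 82 mg/L = 7339 g/h  (m^3/h * mg/L = g/h)
Daily solids removed = 7339 * 24 = 176136 g/day
Convert g to kg: 176136 / 1000 = 176.136 kg/day

176.136 kg/day


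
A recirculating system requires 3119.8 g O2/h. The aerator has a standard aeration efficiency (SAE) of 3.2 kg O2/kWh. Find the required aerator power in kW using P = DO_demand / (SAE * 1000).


SAE in g O2/kWh = 3.2 * 1000 = 3200 g/kWh
P = DO_demand / SAE_g = 3119.8 / 3200 = 0.974938 kW

0.974938 kW


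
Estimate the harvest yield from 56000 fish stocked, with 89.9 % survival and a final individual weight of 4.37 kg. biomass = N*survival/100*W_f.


Survivors = 56000 * 89.9/100 = 50344 fish
Harvest biomass = survivors * W_f = 50344 * 4.37 = 220003.28 kg

220003.28 kg


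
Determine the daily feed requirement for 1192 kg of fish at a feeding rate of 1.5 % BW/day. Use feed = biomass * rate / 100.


Feeding rate fraction = 1.5% / 100 = 0.015
Daily feed = 1192 kg * 0.015 = 17.88 kg/day

17.88 kg/day


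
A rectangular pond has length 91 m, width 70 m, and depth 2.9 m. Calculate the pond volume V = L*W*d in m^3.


Base area = L * W = 91 * 70 = 6370 m^2
Volume = area * depth = 6370 * 2.9 = 18473 m^3

18473 m^3


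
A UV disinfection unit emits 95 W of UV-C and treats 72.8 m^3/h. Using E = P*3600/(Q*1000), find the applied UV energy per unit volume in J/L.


Energy delivered per hour = 95 W * 3600 s = 342000 J/h
Volume treated per hour = 72.8 m^3/h * 1000 = 72800 L/h
dose = 342000 / 72800 = 4.6978 J/L

4.6978 J/L


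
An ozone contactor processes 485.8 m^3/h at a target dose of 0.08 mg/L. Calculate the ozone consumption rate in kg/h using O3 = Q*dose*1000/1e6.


O3 demand (mg/h) = Q * dose * 1000 = 485.8 * 0.08 * 1000 = 38864 mg/h
Convert mg to kg: 38864 / 1e6 = 0.038864 kg/h

0.038864 kg/h


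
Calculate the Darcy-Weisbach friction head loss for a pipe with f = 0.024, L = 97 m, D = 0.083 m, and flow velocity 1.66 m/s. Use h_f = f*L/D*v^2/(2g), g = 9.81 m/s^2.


v^2 = 1.66^2 = 2.7556 m^2/s^2
L/D = 97/0.083 = 1168.6747
h_f = f*(L/D)*v^2/(2g) = 0.024 * 1168.6747 * 2.7556 / 19.62 = 3.93933 m

3.93933 m


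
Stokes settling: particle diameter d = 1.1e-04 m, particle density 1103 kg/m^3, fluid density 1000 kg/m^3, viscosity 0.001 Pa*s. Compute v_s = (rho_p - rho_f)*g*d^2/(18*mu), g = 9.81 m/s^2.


Density difference: rho_p - rho_f = 1103 - 1000 = 103 kg/m^3
d^2 = (1.1e-04)^2 = 1.21e-08 m^2
Numerator = (rho_p - rho_f) * g * d^2 = 103 * 9.81 * 1.21e-08 = 1.2226203e-05
Denominator = 18 * mu = 18 * 0.001 = 0.018
v_s = 1.2226203e-05 / 0.018 = 6.79233e-04 m/s
Check: Re = rho_f * v_s * d / mu = 1000 * 6.79233e-04 * 1.1e-04 / 0.001 = 0.0747 < 1, so Stokes' law applies.

6.79233e-04 m/s


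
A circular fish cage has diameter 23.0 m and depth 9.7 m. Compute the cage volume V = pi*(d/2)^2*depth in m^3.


r = d/2 = 23.0/2 = 11.5 m
Base area = pi*r^2 = pi*11.5^2 = 415.47563 m^2
Volume = 415.47563 * 9.7 = 4030.11 m^3

4030.11 m^3


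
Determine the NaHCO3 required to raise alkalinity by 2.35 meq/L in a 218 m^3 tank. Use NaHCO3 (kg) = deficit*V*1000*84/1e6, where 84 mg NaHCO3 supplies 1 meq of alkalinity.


Tank volume in L = 218 m^3 * 1000 = 218000 L
Total meq required = 2.35 meq/L * 218000 L = 512300 meq
NaHCO3 mass = 512300 meq * 84 mg/meq / 1e6 = 43.0332 kg

43.0332 kg


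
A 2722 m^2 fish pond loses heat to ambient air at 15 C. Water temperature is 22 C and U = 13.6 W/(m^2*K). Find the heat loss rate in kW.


Temperature difference dT = 22 - 15 = 7 K
Heat loss (W) = U * A * dT = 13.6 * 2722 * 7 = 259134.4 W
Convert to kW: 259134.4 / 1000 = 259.1344 kW

259.1344 kW


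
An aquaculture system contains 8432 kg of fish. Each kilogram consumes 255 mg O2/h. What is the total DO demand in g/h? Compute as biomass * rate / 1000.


Total O2 consumption (mg/h) = 8432 kg * 255 mg/(kg*h) = 2150160 mg/h
Convert to g/h: 2150160 / 1000 = 2150.16 g/h

2150.16 g/h


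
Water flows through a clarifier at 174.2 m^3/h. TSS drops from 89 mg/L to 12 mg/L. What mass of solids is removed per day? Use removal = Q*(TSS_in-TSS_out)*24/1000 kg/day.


Concentration drop: TSS_in - TSS_out = 89 - 12 = 77 mg/L
Hourly solids removed = Q * dTSS = 174.2 m^3/h * 77 mg/L = 13413.4 g/h  (m^3/h * mg/L = g/h)
Daily solids removed = 13413.4 * 24 = 321921.6 g/day
Convert g to kg: 321921.6 / 1000 = 321.9216 kg/day

321.9216 kg/day


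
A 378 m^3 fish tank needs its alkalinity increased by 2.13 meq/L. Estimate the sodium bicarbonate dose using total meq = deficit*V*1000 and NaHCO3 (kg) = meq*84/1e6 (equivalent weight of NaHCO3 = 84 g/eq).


Tank volume in L = 378 m^3 * 1000 = 378000 L
Total meq required = 2.13 meq/L * 378000 L = 805140 meq
NaHCO3 mass = 805140 meq * 84 mg/meq / 1e6 = 67.6318 kg

67.6318 kg


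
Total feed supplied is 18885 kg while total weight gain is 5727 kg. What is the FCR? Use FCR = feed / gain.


FCR = feed consumed / weight gained
FCR = 18885 kg / 5727 kg = 3.29754

3.29754


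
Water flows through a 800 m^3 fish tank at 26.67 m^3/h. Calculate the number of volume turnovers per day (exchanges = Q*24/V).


Daily flow volume = 26.67 m^3/h * 24 h = 640.08 m^3/day
Exchanges = daily flow / tank volume = 640.08 / 800 = 0.8001 exchanges/day

0.8001 exchanges/day


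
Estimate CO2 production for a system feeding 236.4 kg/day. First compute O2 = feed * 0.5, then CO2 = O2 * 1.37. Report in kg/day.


O2 = 236.4 * 0.5 = 118.2
CO2 = 118.2 * 1.37 = 161.934

161.934 kg/day


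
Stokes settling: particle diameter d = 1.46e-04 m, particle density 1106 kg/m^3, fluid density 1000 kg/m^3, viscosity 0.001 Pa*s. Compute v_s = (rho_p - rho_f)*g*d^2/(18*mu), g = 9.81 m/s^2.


Density difference: rho_p - rho_f = 1106 - 1000 = 106 kg/m^3
d^2 = (1.46e-04)^2 = 2.1316e-08 m^2
Numerator = (rho_p - rho_f) * g * d^2 = 106 * 9.81 * 2.1316e-08 = 2.2165656e-05
Denominator = 18 * mu = 18 * 0.001 = 0.018
v_s = 2.2165656e-05 / 0.018 = 0.00123143 m/s
Check: Re = rho_f * v_s * d / mu = 1000 * 0.00123143 * 1.46e-04 / 0.001 = 0.18 < 1, so Stokes' law applies.

0.00123143 m/s


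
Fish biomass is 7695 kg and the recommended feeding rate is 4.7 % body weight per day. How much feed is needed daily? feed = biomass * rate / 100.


Feeding rate fraction = 4.7% / 100 = 0.047
Daily feed = 7695 kg * 0.047 = 361.665 kg/day

361.665 kg/day


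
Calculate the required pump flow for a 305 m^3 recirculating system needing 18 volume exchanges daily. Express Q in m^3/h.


Daily recirculation volume = 305 m^3 * 18 = 5490 m^3/day
Flow rate Q = daily volume / 24 h = 5490 / 24 = 228.75 m^3/h

228.75 m^3/h


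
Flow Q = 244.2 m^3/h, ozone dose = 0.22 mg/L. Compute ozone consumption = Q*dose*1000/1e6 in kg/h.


O3 demand (mg/h) = Q * dose * 1000 = 244.2 * 0.22 * 1000 = 53724 mg/h
Convert mg to kg: 53724 / 1e6 = 0.053724 kg/h

0.053724 kg/h


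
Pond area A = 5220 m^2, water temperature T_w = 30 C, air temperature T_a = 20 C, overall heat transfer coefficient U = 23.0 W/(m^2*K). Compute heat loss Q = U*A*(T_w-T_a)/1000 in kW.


Temperature difference dT = 30 - 20 = 10 K
Heat loss (W) = U * A * dT = 23.0 * 5220 * 10 = 1200600 W
Convert to kW: 1200600 / 1000 = 1200.6 kW

1200.6 kW


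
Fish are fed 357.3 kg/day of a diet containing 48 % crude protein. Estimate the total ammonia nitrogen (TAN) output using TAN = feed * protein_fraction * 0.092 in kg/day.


Protein in feed = 357.3 * 48/100 = 171.504 kg/day
TAN = protein * 0.092 = 171.504 * 0.092 = 15.778368 kg/day

15.778368 kg/day


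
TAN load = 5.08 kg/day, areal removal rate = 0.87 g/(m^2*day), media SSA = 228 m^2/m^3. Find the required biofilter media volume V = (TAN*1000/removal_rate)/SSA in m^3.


A = 5.08*1000 / 0.87 = 5839.0805 m^2
V = 5839.0805 / 228 = 25.61

25.61 m^3


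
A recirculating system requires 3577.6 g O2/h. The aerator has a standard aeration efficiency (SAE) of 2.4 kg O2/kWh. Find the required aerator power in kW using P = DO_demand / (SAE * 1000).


SAE in g O2/kWh = 2.4 * 1000 = 2400 g/kWh
P = DO_demand / SAE_g = 3577.6 / 2400 = 1.49067 kW

1.49067 kW


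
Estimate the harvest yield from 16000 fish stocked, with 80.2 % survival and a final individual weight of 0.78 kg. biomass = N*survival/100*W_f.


Survivors = 16000 * 80.2/100 = 12832 fish
Harvest biomass = survivors * W_f = 12832 * 0.78 = 10008.96 kg

10008.96 kg


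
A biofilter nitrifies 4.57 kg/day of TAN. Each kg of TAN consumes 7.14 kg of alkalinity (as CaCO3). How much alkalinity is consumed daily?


Alkalinity factor: 7.14 kg CaCO3 consumed per kg TAN nitrified
alk = 4.57 kg TAN * 7.14 = 32.6298 kg CaCO3/day

32.6298 kg CaCO3/day


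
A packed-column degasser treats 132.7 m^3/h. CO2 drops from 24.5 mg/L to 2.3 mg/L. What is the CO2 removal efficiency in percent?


CO2_out / CO2_in = 2.3 / 24.5 = 0.093877551
Fraction remaining = 0.093877551
efficiency = (1 - 0.093877551) * 100 = 90.6122 %

90.6122 %


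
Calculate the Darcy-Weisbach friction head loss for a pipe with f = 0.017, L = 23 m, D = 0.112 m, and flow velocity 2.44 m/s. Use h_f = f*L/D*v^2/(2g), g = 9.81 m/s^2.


v^2 = 2.44^2 = 5.9536 m^2/s^2
L/D = 23/0.112 = 205.35714
h_f = f*(L/D)*v^2/(2g) = 0.017 * 205.35714 * 5.9536 / 19.62 = 1.05935 m

1.05935 m


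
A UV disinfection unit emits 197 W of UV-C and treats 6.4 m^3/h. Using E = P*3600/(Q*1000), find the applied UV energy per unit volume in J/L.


Energy delivered per hour = 197 W * 3600 s = 709200 J/h
Volume treated per hour = 6.4 m^3/h * 1000 = 6400 L/h
dose = 709200 / 6400 = 110.812 J/L

110.812 J/L


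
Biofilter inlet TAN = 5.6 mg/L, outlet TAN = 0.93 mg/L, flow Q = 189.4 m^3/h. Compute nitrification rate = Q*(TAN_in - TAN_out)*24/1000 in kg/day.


Concentration drop: TAN_in - TAN_out = 5.6 - 0.93 = 4.67 mg/L
Hourly TAN removed = Q * dTAN = 189.4 m^3/h * 4.67 mg/L = 884.498 g/h  (m^3/h * mg/L = g/h)
Daily TAN removed = 884.498 * 24 = 21227.952 g/day
Convert to kg/day: 21227.952 / 1000 = 21.227952 kg/day

21.227952 kg/day


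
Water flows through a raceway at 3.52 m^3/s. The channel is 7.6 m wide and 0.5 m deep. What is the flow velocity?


Cross-sectional area = W * d = 7.6 * 0.5 = 3.8 m^2
Velocity = Q / A = 3.52 / 3.8 = 0.926316 m/s

0.926316 m/s


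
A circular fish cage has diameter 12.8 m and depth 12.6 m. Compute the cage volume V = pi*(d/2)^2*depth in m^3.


r = d/2 = 12.8/2 = 6.4 m
Base area = pi*r^2 = pi*6.4^2 = 128.67964 m^2
Volume = 128.67964 * 12.6 = 1621.36 m^3

1621.36 m^3


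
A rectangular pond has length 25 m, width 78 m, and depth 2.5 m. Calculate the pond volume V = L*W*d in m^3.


Base area = L * W = 25 * 78 = 1950 m^2
Volume = area * depth = 1950 * 2.5 = 4875 m^3

4875 m^3


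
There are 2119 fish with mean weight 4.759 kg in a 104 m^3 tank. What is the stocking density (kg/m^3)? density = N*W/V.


Total biomass = 2119 fish * 4.759 kg = 10084.321 kg
Density = total biomass / volume = 10084.321 / 104 = 96.9646 kg/m^3

96.9646 kg/m^3


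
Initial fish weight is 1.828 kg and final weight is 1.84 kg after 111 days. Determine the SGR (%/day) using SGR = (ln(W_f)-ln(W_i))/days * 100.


ln(W_f) = ln(1.84) = 0.60976557
ln(W_i) = ln(1.828) = 0.60322247
ln(W_f) - ln(W_i) = 0.60976557 - 0.60322247 = 0.0065431
SGR = 0.0065431 / 111 * 100 = 0.00589468 %/day

0.00589468 %/day


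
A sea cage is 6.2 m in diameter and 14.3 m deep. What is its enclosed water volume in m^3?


r = d/2 = 6.2/2 = 3.1 m
Base area = pi*r^2 = pi*3.1^2 = 30.190705 m^2
Volume = 30.190705 * 14.3 = 431.727 m^3

431.727 m^3


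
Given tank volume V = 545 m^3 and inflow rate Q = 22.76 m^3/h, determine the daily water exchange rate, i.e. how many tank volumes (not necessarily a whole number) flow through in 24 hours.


Daily flow volume = 22.76 m^3/h * 24 h = 546.24 m^3/day
Exchanges = daily flow / tank volume = 546.24 / 545 = 1.00228 exchanges/day

1.00228 exchanges/day


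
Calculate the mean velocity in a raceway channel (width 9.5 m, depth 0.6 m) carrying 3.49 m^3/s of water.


Cross-sectional area = W * d = 9.5 * 0.6 = 5.7 m^2
Velocity = Q / A = 3.49 / 5.7 = 0.612281 m/s

0.612281 m/s


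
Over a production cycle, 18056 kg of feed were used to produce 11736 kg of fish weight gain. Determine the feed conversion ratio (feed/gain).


FCR = feed consumed / weight gained
FCR = 18056 kg / 11736 kg = 1.53851

1.53851


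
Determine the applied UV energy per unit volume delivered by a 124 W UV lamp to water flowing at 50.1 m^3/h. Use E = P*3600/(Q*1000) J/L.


Energy delivered per hour = 124 W * 3600 s = 446400 J/h
Volume treated per hour = 50.1 m^3/h * 1000 = 50100 L/h
dose = 446400 / 50100 = 8.91018 J/L

8.91018 J/L


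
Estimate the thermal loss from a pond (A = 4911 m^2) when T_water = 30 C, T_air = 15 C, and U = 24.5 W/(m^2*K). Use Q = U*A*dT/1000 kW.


Temperature difference dT = 30 - 15 = 15 K
Heat loss (W) = U * A * dT = 24.5 * 4911 * 15 = 1804792.5 W
Convert to kW: 1804792.5 / 1000 = 1804.7925 kW

1804.7925 kW


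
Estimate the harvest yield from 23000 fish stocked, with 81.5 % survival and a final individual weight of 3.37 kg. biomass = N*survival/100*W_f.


Survivors = 23000 * 81.5/100 = 18745 fish
Harvest biomass = survivors * W_f = 18745 * 3.37 = 63170.65 kg

63170.65 kg


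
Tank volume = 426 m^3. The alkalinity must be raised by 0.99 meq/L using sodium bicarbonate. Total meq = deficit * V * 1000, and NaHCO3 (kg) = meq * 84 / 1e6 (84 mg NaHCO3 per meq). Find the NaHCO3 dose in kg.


Tank volume in L = 426 m^3 * 1000 = 426000 L
Total meq required = 0.99 meq/L * 426000 L = 421740 meq
NaHCO3 mass = 421740 meq * 84 mg/meq / 1e6 = 35.4262 kg

35.4262 kg


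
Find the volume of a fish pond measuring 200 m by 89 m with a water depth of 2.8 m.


Base area = L * W = 200 * 89 = 17800 m^2
Volume = area * depth = 17800 * 2.8 = 49840 m^3

49840 m^3


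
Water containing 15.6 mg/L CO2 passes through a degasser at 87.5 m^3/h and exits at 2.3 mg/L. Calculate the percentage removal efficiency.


CO2_out / CO2_in = 2.3 / 15.6 = 0.1474359
Fraction remaining = 0.1474359
efficiency = (1 - 0.1474359) * 100 = 85.2564 %

85.2564 %


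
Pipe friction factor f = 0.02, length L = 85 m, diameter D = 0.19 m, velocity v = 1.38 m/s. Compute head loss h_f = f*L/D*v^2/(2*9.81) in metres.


v^2 = 1.38^2 = 1.9044 m^2/s^2
L/D = 85/0.19 = 447.36842
h_f = f*(L/D)*v^2/(2g) = 0.02 * 447.36842 * 1.9044 / 19.62 = 0.868469 m

0.868469 m


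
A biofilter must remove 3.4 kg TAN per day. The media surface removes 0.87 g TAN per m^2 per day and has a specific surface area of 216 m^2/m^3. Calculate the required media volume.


A = 3.4*1000 / 0.87 = 3908.046 m^2
V = 3908.046 / 216 = 18.0928

18.0928 m^3


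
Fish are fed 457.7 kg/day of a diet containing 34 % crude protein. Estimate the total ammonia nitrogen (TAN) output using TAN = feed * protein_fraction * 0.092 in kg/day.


Protein in feed = 457.7 * 34/100 = 155.618 kg/day
TAN = protein * 0.092 = 155.618 * 0.092 = 14.316856 kg/day

14.316856 kg/day


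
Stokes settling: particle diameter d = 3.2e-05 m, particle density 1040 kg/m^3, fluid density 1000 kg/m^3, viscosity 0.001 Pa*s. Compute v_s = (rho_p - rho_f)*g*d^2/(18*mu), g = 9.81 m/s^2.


Density difference: rho_p - rho_f = 1040 - 1000 = 40 kg/m^3
d^2 = (3.2e-05)^2 = 1.024e-09 m^2
Numerator = (rho_p - rho_f) * g * d^2 = 40 * 9.81 * 1.024e-09 = 4.018176e-07
Denominator = 18 * mu = 18 * 0.001 = 0.018
v_s = 4.018176e-07 / 0.018 = 2.23232e-05 m/s
Check: Re = rho_f * v_s * d / mu = 1000 * 2.23232e-05 * 3.2e-05 / 0.001 = 7.14e-04 < 1, so Stokes' law applies.

2.23232e-05 m/s


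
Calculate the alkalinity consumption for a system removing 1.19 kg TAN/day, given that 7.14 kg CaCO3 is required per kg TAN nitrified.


Alkalinity factor: 7.14 kg CaCO3 consumed per kg TAN nitrified
alk = 1.19 kg TAN * 7.14 = 8.4966 kg CaCO3/day

8.4966 kg CaCO3/day


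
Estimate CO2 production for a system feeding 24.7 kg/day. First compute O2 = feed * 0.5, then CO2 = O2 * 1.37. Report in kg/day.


O2 = 24.7 * 0.5 = 12.35
CO2 = 12.35 * 1.37 = 16.9195

16.9195 kg/day


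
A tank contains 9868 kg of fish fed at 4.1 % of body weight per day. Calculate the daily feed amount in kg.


Feeding rate fraction = 4.1% / 100 = 0.041
Daily feed = 9868 kg * 0.041 = 404.588 kg/day

404.588 kg/day


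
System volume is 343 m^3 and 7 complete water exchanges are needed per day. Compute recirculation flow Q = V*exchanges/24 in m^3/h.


Daily recirculation volume = 343 m^3 * 7 = 2401 m^3/day
Flow rate Q = daily volume / 24 h = 2401 / 24 = 100.042 m^3/h

100.042 m^3/h


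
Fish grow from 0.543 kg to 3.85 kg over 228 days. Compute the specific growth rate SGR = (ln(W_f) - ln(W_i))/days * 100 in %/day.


ln(W_f) = ln(3.85) = 1.3480731
ln(W_i) = ln(0.543) = -0.61064596
ln(W_f) - ln(W_i) = 1.3480731 - -0.61064596 = 1.9587191
SGR = 1.9587191 / 228 * 100 = 0.859087 %/day

0.859087 %/day


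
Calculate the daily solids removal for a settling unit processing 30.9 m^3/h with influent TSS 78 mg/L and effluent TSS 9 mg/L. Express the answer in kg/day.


Concentration drop: TSS_in - TSS_out = 78 - 9 = 69 mg/L
Hourly solids removed = Q * dTSS = 30.9 m^3/h * 69 mg/L = 2132.1 g/h  (m^3/h * mg/L = g/h)
Daily solids removed = 2132.1 * 24 = 51170.4 g/day
Convert g to kg: 51170.4 / 1000 = 51.1704 kg/day

51.1704 kg/day


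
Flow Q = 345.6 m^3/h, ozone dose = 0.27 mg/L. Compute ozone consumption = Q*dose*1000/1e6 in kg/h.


O3 demand (mg/h) = Q * dose * 1000 = 345.6 * 0.27 * 1000 = 93312 mg/h
Convert mg to kg: 93312 / 1e6 = 0.093312 kg/h

0.093312 kg/h


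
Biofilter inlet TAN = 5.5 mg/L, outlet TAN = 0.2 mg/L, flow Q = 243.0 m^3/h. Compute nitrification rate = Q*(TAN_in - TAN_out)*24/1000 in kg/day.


Concentration drop: TAN_in - TAN_out = 5.5 - 0.2 = 5.3 mg/L
Hourly TAN removed = Q * dTAN = 243.0 m^3/h * 5.3 mg/L = 1287.9 g/h  (m^3/h * mg/L = g/h)
Daily TAN removed = 1287.9 * 24 = 30909.6 g/day
Convert to kg/day: 30909.6 / 1000 = 30.9096 kg/day

30.9096 kg/day


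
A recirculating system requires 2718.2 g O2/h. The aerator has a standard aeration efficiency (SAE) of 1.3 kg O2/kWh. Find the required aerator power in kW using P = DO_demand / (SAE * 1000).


SAE in g O2/kWh = 1.3 * 1000 = 1300 g/kWh
P = DO_demand / SAE_g = 2718.2 / 1300 = 2.09092 kW

2.09092 kW


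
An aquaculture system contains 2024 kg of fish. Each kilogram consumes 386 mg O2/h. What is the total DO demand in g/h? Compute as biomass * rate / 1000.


Total O2 consumption (mg/h) = 2024 kg * 386 mg/(kg*h) = 781264 mg/h
Convert to g/h: 781264 / 1000 = 781.264 g/h

781.264 g/h


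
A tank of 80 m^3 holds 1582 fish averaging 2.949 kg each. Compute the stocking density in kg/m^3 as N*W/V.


Total biomass = 1582 fish * 2.949 kg = 4665.318 kg
Density = total biomass / volume = 4665.318 / 80 = 58.3165 kg/m^3

58.3165 kg/m^3


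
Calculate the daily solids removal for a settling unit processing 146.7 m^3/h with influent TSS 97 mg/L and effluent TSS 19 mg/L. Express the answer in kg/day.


Concentration drop: TSS_in - TSS_out = 97 - 19 = 78 mg/L
Hourly solids removed = Q * dTSS = 146.7 m^3/h * 78 mg/L = 11442.6 g/h  (m^3/h * mg/L = g/h)
Daily solids removed = 11442.6 * 24 = 274622.4 g/day
Convert g to kg: 274622.4 / 1000 = 274.6224 kg/day

274.6224 kg/day


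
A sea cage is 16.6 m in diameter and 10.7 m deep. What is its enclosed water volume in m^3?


r = d/2 = 16.6/2 = 8.3 m
Base area = pi*r^2 = pi*8.3^2 = 216.42432 m^2
Volume = 216.42432 * 10.7 = 2315.74 m^3

2315.74 m^3


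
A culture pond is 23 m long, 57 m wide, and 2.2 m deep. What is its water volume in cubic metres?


Base area = L * W = 23 * 57 = 1311 m^2
Volume = area * depth = 1311 * 2.2 = 2884.2 m^3

2884.2 m^3


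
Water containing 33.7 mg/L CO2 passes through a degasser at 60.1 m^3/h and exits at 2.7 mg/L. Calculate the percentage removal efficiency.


CO2_out / CO2_in = 2.7 / 33.7 = 0.080118694
Fraction remaining = 0.080118694
efficiency = (1 - 0.080118694) * 100 = 91.9881 %

91.9881 %


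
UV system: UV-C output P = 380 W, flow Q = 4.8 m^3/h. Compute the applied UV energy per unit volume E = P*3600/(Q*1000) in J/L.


Energy delivered per hour = 380 W * 3600 s = 1368000 J/h
Volume treated per hour = 4.8 m^3/h * 1000 = 4800 L/h
dose = 1368000 / 4800 = 285 J/L

285 J/L


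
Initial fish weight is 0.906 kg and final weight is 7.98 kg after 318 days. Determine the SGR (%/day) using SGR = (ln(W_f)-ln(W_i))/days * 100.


ln(W_f) = ln(7.98) = 2.0769384
ln(W_i) = ln(0.906) = -0.098715973
ln(W_f) - ln(W_i) = 2.0769384 - -0.098715973 = 2.1756544
SGR = 2.1756544 / 318 * 100 = 0.684168 %/day

0.684168 %/day


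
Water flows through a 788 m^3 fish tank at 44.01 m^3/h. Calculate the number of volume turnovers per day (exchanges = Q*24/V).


Daily flow volume = 44.01 m^3/h * 24 h = 1056.24 m^3/day
Exchanges = daily flow / tank volume = 1056.24 / 788 = 1.34041 exchanges/day

1.34041 exchanges/day


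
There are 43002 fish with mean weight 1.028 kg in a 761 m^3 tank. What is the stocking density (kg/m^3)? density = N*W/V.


Total biomass = 43002 fish * 1.028 kg = 44206.056 kg
Density = total biomass / volume = 44206.056 / 761 = 58.0894 kg/m^3

58.0894 kg/m^3


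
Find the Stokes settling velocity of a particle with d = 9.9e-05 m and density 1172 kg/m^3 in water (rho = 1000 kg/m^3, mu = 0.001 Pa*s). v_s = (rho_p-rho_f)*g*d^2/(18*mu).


Density difference: rho_p - rho_f = 1172 - 1000 = 172 kg/m^3
d^2 = (9.9e-05)^2 = 9.801e-09 m^2
Numerator = (rho_p - rho_f) * g * d^2 = 172 * 9.81 * 9.801e-09 = 1.6537423e-05
Denominator = 18 * mu = 18 * 0.001 = 0.018
v_s = 1.6537423e-05 / 0.018 = 9.18746e-04 m/s
Check: Re = rho_f * v_s * d / mu = 1000 * 9.18746e-04 * 9.9e-05 / 0.001 = 0.091 < 1, so Stokes' law applies.

9.18746e-04 m/s


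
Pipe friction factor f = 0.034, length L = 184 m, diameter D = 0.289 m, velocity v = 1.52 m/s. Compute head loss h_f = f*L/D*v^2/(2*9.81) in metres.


v^2 = 1.52^2 = 2.3104 m^2/s^2
L/D = 184/0.289 = 636.6782
h_f = f*(L/D)*v^2/(2g) = 0.034 * 636.6782 * 2.3104 / 19.62 = 2.5491 m

2.5491 m


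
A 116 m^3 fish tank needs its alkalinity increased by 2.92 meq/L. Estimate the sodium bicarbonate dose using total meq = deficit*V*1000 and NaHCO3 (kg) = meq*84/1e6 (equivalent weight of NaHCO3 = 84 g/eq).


Tank volume in L = 116 m^3 * 1000 = 116000 L
Total meq required = 2.92 meq/L * 116000 L = 338720 meq
NaHCO3 mass = 338720 meq * 84 mg/meq / 1e6 = 28.4525 kg

28.4525 kg


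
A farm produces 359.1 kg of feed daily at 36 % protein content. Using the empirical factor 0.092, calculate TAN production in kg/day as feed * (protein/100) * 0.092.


Protein in feed = 359.1 * 36/100 = 129.276 kg/day
TAN = protein * 0.092 = 129.276 * 0.092 = 11.893392 kg/day

11.893392 kg/day


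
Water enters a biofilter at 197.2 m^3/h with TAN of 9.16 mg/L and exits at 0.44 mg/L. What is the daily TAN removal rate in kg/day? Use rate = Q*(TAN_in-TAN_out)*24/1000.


Concentration drop: TAN_in - TAN_out = 9.16 - 0.44 = 8.72 mg/L
Hourly TAN removed = Q * dTAN = 197.2 m^3/h * 8.72 mg/L = 1719.584 g/h  (m^3/h * mg/L = g/h)
Daily TAN removed = 1719.584 * 24 = 41270.016 g/day
Convert to kg/day: 41270.016 / 1000 = 41.270016 kg/day

41.270016 kg/day


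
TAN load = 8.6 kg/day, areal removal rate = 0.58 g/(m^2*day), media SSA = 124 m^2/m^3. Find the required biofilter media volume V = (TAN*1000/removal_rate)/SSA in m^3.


A = 8.6*1000 / 0.58 = 14827.586 m^2
V = 14827.586 / 124 = 119.577

119.577 m^3


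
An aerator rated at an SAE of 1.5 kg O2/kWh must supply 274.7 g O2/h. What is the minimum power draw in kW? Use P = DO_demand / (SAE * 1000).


SAE in g O2/kWh = 1.5 * 1000 = 1500 g/kWh
P = DO_demand / SAE_g = 274.7 / 1500 = 0.183133 kW

0.183133 kW


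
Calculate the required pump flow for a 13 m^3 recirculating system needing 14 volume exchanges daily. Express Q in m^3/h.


Daily recirculation volume = 13 m^3 * 14 = 182 m^3/day
Flow rate Q = daily volume / 24 h = 182 / 24 = 7.58333 m^3/h

7.58333 m^3/h


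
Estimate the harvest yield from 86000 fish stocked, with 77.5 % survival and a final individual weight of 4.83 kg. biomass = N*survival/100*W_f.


Survivors = 86000 * 77.5/100 = 66650 fish
Harvest biomass = survivors * W_f = 66650 * 4.83 = 321919.5 kg

321919.5 kg


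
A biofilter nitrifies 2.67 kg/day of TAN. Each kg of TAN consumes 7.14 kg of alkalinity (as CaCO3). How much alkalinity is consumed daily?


Alkalinity factor: 7.14 kg CaCO3 consumed per kg TAN nitrified
alk = 2.67 kg TAN * 7.14 = 19.0638 kg CaCO3/day

19.0638 kg CaCO3/day


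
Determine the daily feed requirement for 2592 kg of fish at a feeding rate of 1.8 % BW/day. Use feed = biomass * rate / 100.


Feeding rate fraction = 1.8% / 100 = 0.018
Daily feed = 2592 kg * 0.018 = 46.656 kg/day

46.656 kg/day


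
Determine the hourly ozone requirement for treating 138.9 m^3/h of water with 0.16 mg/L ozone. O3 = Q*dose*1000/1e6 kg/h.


O3 demand (mg/h) = Q * dose * 1000 = 138.9 * 0.16 * 1000 = 22224 mg/h
Convert mg to kg: 22224 / 1e6 = 0.022224 kg/h

0.022224 kg/h


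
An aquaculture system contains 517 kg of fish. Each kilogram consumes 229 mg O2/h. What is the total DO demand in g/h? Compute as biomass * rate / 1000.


Total O2 consumption (mg/h) = 517 kg * 229 mg/(kg*h) = 118393 mg/h
Convert to g/h: 118393 / 1000 = 118.393 g/h

118.393 g/h
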